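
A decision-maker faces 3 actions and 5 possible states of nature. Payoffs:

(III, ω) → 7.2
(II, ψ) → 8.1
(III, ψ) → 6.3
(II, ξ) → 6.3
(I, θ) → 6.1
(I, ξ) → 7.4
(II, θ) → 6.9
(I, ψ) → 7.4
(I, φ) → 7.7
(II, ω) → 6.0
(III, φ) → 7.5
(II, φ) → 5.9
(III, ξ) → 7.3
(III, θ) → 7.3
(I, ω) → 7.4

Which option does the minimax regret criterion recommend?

I

Column bests: θ=7.3, φ=7.7, ψ=8.1, ω=7.4, ξ=7.4.
I regrets: 1.2, 0.0, 0.7, 0.0, 0.0 → max 1.2
II regrets: 0.4, 1.8, 0.0, 1.4, 1.1 → max 1.8
III regrets: 0.0, 0.2, 1.8, 0.2, 0.1 → max 1.8
Smallest max regret = 1.2 → I.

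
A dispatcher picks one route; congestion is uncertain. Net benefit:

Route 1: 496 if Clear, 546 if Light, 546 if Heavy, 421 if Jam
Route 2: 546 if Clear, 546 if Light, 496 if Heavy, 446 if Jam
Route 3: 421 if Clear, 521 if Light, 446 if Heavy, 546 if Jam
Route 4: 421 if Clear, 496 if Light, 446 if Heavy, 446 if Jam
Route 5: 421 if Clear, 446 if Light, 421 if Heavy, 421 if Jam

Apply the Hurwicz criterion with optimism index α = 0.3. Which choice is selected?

Route 1: 0.3·546 + 0.7·421 = 458.5
Route 2: 0.3·546 + 0.7·446 = 476
Route 3: 0.3·546 + 0.7·421 = 458.5
Route 4: 0.3·496 + 0.7·421 = 443.5
Route 5: 0.3·446 + 0.7·421 = 428.5
Highest Hurwicz score = 476 → Route 2.

Route 2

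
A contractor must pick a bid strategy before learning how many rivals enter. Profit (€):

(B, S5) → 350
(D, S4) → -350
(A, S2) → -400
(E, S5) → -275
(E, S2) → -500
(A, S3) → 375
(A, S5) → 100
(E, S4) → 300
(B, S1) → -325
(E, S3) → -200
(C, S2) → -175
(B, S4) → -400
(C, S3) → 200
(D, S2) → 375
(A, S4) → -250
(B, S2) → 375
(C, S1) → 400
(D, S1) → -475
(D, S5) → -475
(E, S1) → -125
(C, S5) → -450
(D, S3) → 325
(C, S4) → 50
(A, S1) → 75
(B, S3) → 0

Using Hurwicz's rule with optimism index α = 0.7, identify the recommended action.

A: 0.7·375 + 0.3·(-400) = 142.5
B: 0.7·375 + 0.3·(-400) = 142.5
C: 0.7·400 + 0.3·(-450) = 145
D: 0.7·375 + 0.3·(-475) = 120
E: 0.7·300 + 0.3·(-500) = 60
Highest Hurwicz score = 145 → C.

C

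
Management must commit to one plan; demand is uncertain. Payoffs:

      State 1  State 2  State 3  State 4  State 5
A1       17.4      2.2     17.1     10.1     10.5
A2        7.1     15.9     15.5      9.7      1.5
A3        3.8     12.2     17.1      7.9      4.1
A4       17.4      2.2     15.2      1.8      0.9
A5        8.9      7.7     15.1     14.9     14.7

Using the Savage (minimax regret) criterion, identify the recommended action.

Column bests: State 1=17.4, State 2=15.9, State 3=17.1, State 4=14.9, State 5=14.7.
A1 regrets: 0.0, 13.7, 0.0, 4.8, 4.2 → max 13.7
A2 regrets: 10.3, 0.0, 1.6, 5.2, 13.2 → max 13.2
A3 regrets: 13.6, 3.7, 0.0, 7.0, 10.6 → max 13.6
A4 regrets: 0.0, 13.7, 1.9, 13.1, 13.8 → max 13.8
A5 regrets: 8.5, 8.2, 2.0, 0.0, 0.0 → max 8.5
Smallest max regret = 8.5 → A5.

A5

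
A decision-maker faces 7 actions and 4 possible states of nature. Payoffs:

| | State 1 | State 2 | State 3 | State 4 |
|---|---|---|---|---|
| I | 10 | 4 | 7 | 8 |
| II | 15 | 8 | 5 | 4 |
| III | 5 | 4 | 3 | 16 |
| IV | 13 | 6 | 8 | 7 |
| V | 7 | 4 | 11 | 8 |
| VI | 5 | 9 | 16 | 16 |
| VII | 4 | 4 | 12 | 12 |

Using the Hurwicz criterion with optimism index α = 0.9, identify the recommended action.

I: 0.9·10 + 0.1·4 = 9.4
II: 0.9·15 + 0.1·4 = 13.9
III: 0.9·16 + 0.1·3 = 14.7
IV: 0.9·13 + 0.1·6 = 12.3
V: 0.9·11 + 0.1·4 = 10.3
VI: 0.9·16 + 0.1·5 = 14.9
VII: 0.9·12 + 0.1·4 = 11.2
Highest Hurwicz score = 14.9 → VI.

VI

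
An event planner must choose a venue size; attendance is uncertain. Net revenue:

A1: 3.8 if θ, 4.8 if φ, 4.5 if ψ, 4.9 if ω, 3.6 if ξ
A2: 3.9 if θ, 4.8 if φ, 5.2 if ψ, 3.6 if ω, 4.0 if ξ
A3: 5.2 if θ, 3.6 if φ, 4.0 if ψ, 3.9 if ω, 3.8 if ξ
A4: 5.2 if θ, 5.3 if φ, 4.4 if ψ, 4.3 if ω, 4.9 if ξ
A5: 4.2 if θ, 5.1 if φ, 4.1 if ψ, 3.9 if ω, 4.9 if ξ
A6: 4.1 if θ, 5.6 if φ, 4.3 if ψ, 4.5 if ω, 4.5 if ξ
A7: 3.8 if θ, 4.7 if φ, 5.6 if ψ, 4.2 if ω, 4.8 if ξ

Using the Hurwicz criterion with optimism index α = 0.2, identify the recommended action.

A1: 0.2·4.9 + 0.8·3.6 = 3.86
A2: 0.2·5.2 + 0.8·3.6 = 3.92
A3: 0.2·5.2 + 0.8·3.6 = 3.92
A4: 0.2·5.3 + 0.8·4.3 = 4.5
A5: 0.2·5.1 + 0.8·3.9 = 4.14
A6: 0.2·5.6 + 0.8·4.1 = 4.4
A7: 0.2·5.6 + 0.8·3.8 = 4.16
Highest Hurwicz score = 4.5 → A4.

A4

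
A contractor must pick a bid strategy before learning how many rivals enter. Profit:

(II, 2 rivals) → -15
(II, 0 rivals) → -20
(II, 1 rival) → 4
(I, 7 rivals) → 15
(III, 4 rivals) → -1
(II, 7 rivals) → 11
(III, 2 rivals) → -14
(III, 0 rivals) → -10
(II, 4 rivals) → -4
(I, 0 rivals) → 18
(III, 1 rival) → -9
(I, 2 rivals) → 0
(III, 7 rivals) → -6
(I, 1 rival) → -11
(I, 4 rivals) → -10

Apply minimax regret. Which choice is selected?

Column bests: 0 rivals=18, 1 rival=4, 2 rivals=0, 4 rivals=-1, 7 rivals=15.
I regrets: 0, 15, 0, 9, 0 → max 15
II regrets: 38, 0, 15, 3, 4 → max 38
III regrets: 28, 13, 14, 0, 21 → max 28
Smallest max regret = 15 → I.

I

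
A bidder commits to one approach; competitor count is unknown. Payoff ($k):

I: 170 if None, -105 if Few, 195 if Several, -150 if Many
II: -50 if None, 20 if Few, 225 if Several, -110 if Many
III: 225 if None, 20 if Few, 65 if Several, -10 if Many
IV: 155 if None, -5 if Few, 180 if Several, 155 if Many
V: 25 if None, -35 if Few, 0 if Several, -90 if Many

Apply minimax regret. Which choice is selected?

IV

Column bests: None=225, Few=20, Several=225, Many=155.
I regrets: 55, 125, 30, 305 → max 305
II regrets: 275, 0, 0, 265 → max 275
III regrets: 0, 0, 160, 165 → max 165
IV regrets: 70, 25, 45, 0 → max 70
V regrets: 200, 55, 225, 245 → max 245
Smallest max regret = 70 → IV.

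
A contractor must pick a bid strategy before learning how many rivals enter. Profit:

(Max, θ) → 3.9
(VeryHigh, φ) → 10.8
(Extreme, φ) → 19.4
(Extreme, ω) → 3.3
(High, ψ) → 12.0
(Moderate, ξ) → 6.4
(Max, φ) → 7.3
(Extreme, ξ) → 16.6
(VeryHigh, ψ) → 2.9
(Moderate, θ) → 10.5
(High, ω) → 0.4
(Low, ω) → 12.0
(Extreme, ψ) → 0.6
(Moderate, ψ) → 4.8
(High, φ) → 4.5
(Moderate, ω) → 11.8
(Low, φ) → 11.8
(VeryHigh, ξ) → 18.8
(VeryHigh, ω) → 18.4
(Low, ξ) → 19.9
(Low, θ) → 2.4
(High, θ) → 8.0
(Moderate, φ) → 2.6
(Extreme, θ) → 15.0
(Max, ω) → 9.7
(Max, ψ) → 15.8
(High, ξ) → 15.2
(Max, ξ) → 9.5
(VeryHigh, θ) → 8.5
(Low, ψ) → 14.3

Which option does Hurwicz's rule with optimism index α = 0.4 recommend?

Low: 0.4·19.9 + 0.6·2.4 = 9.4
Moderate: 0.4·11.8 + 0.6·2.6 = 6.28
High: 0.4·15.2 + 0.6·0.4 = 6.32
VeryHigh: 0.4·18.8 + 0.6·2.9 = 9.26
Extreme: 0.4·19.4 + 0.6·0.6 = 8.12
Max: 0.4·15.8 + 0.6·3.9 = 8.66
Highest Hurwicz score = 9.4 → Low.

Low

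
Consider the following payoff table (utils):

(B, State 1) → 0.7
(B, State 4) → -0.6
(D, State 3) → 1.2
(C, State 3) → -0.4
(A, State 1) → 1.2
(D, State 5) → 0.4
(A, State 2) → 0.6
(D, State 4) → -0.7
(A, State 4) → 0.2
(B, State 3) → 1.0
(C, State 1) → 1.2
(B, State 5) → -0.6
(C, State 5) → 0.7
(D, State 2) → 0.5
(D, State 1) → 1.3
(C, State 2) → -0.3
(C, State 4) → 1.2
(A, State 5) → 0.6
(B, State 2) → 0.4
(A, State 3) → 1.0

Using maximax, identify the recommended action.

Row maxima: A=1.2, B=1.0, C=1.2, D=1.3
Best best-case = 1.3 → D.

D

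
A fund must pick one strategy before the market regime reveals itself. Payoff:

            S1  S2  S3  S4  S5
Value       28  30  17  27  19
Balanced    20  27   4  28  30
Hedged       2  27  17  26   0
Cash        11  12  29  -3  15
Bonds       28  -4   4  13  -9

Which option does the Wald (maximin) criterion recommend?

Row minima: Value=17, Balanced=4, Hedged=0, Cash=-3, Bonds=-9
Best worst-case = 17 → Value.

Value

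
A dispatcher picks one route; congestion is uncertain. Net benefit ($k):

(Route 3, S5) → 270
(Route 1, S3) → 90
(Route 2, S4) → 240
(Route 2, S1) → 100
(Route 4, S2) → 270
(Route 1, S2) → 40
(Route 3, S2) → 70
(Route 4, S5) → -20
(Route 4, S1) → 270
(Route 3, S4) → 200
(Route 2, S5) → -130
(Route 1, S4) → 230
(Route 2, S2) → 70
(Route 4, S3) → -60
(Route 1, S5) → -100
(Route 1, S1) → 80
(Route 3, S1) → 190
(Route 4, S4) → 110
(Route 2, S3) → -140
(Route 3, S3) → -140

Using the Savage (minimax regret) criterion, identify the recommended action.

Route 3

Column bests: S1=270, S2=270, S3=90, S4=240, S5=270.
Route 1 regrets: 190, 230, 0, 10, 370 → max 370
Route 2 regrets: 170, 200, 230, 0, 400 → max 400
Route 3 regrets: 80, 200, 230, 40, 0 → max 230
Route 4 regrets: 0, 0, 150, 130, 290 → max 290
Smallest max regret = 230 → Route 3.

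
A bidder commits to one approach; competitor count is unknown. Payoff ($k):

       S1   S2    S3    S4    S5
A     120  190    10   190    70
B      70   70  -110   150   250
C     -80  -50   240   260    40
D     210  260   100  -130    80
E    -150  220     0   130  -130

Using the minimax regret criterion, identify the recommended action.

Column bests: S1=210, S2=260, S3=240, S4=260, S5=250.
A regrets: 90, 70, 230, 70, 180 → max 230
B regrets: 140, 190, 350, 110, 0 → max 350
C regrets: 290, 310, 0, 0, 210 → max 310
D regrets: 0, 0, 140, 390, 170 → max 390
E regrets: 360, 40, 240, 130, 380 → max 380
Smallest max regret = 230 → A.

A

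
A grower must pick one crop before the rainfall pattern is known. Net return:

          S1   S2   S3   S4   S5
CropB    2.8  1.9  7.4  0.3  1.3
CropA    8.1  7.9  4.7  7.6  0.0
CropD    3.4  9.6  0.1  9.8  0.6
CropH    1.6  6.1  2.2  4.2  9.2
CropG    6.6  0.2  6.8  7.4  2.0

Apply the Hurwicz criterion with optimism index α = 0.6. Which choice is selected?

CropB: 0.6·7.4 + 0.4·0.3 = 4.56
CropA: 0.6·8.1 + 0.4·0.0 = 4.86
CropD: 0.6·9.8 + 0.4·0.1 = 5.92
CropH: 0.6·9.2 + 0.4·1.6 = 6.16
CropG: 0.6·7.4 + 0.4·0.2 = 4.52
Highest Hurwicz score = 6.16 → CropH.

CropH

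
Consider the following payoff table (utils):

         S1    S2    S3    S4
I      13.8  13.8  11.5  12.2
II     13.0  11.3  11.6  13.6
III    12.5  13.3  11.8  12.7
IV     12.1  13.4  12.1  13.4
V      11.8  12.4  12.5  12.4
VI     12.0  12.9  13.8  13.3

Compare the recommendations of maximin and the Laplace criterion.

maximin → IV; laplace → VI (disagree)

Row minima: I=11.5, II=11.3, III=11.8, IV=12.1, V=11.8, VI=12.0
Best worst-case = 12.1 → IV.
Row averages: I=12.825, II=12.375, III=12.575, IV=12.75, V=12.275, VI=13
Highest average = 13 → VI.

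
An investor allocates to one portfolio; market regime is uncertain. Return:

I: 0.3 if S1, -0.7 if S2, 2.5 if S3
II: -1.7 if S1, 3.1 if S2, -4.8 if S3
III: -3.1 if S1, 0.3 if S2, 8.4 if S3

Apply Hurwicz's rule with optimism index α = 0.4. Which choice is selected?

III

I: 0.4·2.5 + 0.6·(-0.7) = 0.58
II: 0.4·3.1 + 0.6·(-4.8) = -1.64
III: 0.4·8.4 + 0.6·(-3.1) = 1.5
Highest Hurwicz score = 1.5 → III.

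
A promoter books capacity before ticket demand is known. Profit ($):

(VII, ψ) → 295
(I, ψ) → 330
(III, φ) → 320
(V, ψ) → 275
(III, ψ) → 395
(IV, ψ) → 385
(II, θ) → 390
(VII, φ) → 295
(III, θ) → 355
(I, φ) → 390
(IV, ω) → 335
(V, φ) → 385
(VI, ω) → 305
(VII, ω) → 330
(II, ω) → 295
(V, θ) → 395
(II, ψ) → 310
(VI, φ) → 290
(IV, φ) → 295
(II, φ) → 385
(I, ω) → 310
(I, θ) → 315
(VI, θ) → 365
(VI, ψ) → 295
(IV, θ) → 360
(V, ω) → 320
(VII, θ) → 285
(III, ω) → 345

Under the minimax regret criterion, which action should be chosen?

III

Column bests: θ=395, φ=390, ψ=395, ω=345.
I regrets: 80, 0, 65, 35 → max 80
II regrets: 5, 5, 85, 50 → max 85
III regrets: 40, 70, 0, 0 → max 70
IV regrets: 35, 95, 10, 10 → max 95
V regrets: 0, 5, 120, 25 → max 120
VI regrets: 30, 100, 100, 40 → max 100
VII regrets: 110, 95, 100, 15 → max 110
Smallest max regret = 70 → III.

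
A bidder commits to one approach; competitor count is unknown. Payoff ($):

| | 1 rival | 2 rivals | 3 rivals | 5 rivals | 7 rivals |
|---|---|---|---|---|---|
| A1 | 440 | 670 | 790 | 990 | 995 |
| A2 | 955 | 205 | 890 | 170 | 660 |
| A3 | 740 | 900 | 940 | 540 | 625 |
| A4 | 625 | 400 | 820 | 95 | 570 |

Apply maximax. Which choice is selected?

A1

Row maxima: A1=995, A2=955, A3=940, A4=820
Best best-case = 995 → A1.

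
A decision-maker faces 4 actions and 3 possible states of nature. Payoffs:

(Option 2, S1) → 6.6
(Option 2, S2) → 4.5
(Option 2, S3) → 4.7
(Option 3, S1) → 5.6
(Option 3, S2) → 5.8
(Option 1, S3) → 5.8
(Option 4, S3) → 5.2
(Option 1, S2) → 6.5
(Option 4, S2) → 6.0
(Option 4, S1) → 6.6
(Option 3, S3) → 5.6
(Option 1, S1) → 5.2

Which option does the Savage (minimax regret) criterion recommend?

Option 4

Column bests: S1=6.6, S2=6.5, S3=5.8.
Option 1 regrets: 1.4, 0.0, 0.0 → max 1.4
Option 2 regrets: 0.0, 2.0, 1.1 → max 2.0
Option 3 regrets: 1.0, 0.7, 0.2 → max 1.0
Option 4 regrets: 0.0, 0.5, 0.6 → max 0.6
Smallest max regret = 0.6 → Option 4.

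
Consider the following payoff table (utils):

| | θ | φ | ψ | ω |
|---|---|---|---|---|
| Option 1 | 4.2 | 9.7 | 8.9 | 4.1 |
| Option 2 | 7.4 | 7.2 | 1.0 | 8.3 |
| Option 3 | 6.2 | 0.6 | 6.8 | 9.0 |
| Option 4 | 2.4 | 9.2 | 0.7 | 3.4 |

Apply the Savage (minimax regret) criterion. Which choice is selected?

Column bests: θ=7.4, φ=9.7, ψ=8.9, ω=9.0.
Option 1 regrets: 3.2, 0.0, 0.0, 4.9 → max 4.9
Option 2 regrets: 0.0, 2.5, 7.9, 0.7 → max 7.9
Option 3 regrets: 1.2, 9.1, 2.1, 0.0 → max 9.1
Option 4 regrets: 5.0, 0.5, 8.2, 5.6 → max 8.2
Smallest max regret = 4.9 → Option 1.

Option 1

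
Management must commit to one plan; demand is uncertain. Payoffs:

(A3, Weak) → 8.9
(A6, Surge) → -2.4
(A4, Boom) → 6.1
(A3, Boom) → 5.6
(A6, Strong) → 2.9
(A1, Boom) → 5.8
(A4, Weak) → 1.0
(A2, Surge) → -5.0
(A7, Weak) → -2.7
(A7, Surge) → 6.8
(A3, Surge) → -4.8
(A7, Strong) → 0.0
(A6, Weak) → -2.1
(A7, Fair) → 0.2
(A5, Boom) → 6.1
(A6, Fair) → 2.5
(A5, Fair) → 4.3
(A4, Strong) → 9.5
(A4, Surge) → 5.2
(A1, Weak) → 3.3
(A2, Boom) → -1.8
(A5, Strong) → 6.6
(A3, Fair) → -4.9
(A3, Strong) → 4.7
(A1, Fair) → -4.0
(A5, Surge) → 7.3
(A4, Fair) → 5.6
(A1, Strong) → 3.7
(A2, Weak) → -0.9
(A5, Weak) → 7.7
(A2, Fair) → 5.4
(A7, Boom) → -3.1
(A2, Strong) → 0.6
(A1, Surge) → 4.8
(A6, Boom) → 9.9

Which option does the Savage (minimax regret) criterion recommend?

A5

Column bests: Weak=8.9, Fair=5.6, Strong=9.5, Boom=9.9, Surge=7.3.
A1 regrets: 5.6, 9.6, 5.8, 4.1, 2.5 → max 9.6
A2 regrets: 9.8, 0.2, 8.9, 11.7, 12.3 → max 12.3
A3 regrets: 0.0, 10.5, 4.8, 4.3, 12.1 → max 12.1
A4 regrets: 7.9, 0.0, 0.0, 3.8, 2.1 → max 7.9
A5 regrets: 1.2, 1.3, 2.9, 3.8, 0.0 → max 3.8
A6 regrets: 11.0, 3.1, 6.6, 0.0, 9.7 → max 11.0
A7 regrets: 11.6, 5.4, 9.5, 13.0, 0.5 → max 13.0
Smallest max regret = 3.8 → A5.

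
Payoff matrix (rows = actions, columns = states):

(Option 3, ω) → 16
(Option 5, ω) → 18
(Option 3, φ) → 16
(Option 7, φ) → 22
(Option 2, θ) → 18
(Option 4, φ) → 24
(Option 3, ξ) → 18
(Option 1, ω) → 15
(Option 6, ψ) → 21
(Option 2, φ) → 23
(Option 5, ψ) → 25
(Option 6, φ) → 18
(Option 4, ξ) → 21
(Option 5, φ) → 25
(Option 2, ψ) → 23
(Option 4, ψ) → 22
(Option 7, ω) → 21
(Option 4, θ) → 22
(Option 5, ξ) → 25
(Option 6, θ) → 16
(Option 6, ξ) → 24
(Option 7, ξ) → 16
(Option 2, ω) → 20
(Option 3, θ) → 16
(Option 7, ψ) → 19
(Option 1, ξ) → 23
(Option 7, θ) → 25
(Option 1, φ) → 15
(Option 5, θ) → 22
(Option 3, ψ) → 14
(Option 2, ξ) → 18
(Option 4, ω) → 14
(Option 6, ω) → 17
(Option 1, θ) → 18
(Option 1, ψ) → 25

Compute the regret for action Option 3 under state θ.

9

Best payoff under θ is 25.
Regret = 25 − 16 = 9.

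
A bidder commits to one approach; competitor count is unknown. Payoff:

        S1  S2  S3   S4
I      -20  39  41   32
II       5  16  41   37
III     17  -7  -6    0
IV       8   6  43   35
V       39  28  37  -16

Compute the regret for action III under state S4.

37

Best payoff under S4 is 37.
Regret = 37 − 0 = 37.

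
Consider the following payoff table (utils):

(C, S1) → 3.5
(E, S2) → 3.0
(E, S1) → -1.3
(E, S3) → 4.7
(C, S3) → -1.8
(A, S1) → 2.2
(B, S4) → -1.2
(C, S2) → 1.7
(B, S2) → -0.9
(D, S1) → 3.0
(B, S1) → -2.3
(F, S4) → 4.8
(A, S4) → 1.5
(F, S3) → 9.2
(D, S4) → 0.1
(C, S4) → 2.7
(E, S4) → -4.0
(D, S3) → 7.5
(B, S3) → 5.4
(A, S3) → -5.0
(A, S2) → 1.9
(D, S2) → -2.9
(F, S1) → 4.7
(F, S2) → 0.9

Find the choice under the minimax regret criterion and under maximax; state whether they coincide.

Column bests: S1=4.7, S2=3.0, S3=9.2, S4=4.8.
A regrets: 2.5, 1.1, 14.2, 3.3 → max 14.2
B regrets: 7.0, 3.9, 3.8, 6.0 → max 7.0
C regrets: 1.2, 1.3, 11.0, 2.1 → max 11.0
D regrets: 1.7, 5.9, 1.7, 4.7 → max 5.9
E regrets: 6.0, 0.0, 4.5, 8.8 → max 8.8
F regrets: 0.0, 2.1, 0.0, 0.0 → max 2.1
Smallest max regret = 2.1 → F.
Row maxima: A=2.2, B=5.4, C=3.5, D=7.5, E=4.7, F=9.2
Best best-case = 9.2 → F.

minimax regret → F; maximax → F (agree)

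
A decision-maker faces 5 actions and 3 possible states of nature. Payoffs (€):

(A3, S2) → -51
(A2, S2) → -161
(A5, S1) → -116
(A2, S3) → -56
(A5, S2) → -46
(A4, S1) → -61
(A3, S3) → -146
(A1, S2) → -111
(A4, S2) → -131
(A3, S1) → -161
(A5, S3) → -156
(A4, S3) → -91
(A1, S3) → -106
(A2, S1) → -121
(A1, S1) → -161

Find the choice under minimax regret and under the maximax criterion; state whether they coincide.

Column bests: S1=-61, S2=-46, S3=-56.
A1 regrets: 100, 65, 50 → max 100
A2 regrets: 60, 115, 0 → max 115
A3 regrets: 100, 5, 90 → max 100
A4 regrets: 0, 85, 35 → max 85
A5 regrets: 55, 0, 100 → max 100
Smallest max regret = 85 → A4.
Row maxima: A1=-106, A2=-56, A3=-51, A4=-61, A5=-46
Best best-case = -46 → A5.

minimax regret → A4; maximax → A5 (disagree)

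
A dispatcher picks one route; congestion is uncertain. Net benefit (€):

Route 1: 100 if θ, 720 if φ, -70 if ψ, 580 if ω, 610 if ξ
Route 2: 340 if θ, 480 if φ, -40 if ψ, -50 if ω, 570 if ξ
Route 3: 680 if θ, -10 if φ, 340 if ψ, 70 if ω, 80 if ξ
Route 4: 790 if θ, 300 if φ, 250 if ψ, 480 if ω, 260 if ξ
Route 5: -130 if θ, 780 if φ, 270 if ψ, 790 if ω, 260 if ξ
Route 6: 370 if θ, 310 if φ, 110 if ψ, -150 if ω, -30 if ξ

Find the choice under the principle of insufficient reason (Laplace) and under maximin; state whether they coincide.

laplace → Route 4; maximin → Route 4 (agree)

Row averages: Route 1=388, Route 2=260, Route 3=232, Route 4=416, Route 5=394, Route 6=122
Highest average = 416 → Route 4.
Row minima: Route 1=-70, Route 2=-50, Route 3=-10, Route 4=250, Route 5=-130, Route 6=-150
Best worst-case = 250 → Route 4.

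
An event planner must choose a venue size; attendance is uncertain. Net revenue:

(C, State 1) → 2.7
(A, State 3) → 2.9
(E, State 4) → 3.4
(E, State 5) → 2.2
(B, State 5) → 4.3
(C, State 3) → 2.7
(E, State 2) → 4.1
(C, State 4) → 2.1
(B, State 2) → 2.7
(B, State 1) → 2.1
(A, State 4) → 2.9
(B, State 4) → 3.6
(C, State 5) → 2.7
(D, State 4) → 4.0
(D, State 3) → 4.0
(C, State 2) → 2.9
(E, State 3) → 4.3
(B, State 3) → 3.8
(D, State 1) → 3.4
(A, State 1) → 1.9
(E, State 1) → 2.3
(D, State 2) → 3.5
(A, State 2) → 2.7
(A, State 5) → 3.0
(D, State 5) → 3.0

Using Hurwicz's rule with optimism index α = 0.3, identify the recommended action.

A: 0.3·3.0 + 0.7·1.9 = 2.23
B: 0.3·4.3 + 0.7·2.1 = 2.76
C: 0.3·2.9 + 0.7·2.1 = 2.34
D: 0.3·4.0 + 0.7·3.0 = 3.3
E: 0.3·4.3 + 0.7·2.2 = 2.83
Highest Hurwicz score = 3.3 → D.

D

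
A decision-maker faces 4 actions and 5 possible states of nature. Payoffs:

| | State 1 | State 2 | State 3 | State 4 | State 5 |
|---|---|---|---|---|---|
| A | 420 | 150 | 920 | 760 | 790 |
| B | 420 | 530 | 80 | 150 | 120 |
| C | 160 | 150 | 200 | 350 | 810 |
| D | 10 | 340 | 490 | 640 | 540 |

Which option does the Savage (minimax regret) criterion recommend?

A

Column bests: State 1=420, State 2=530, State 3=920, State 4=760, State 5=810.
A regrets: 0, 380, 0, 0, 20 → max 380
B regrets: 0, 0, 840, 610, 690 → max 840
C regrets: 260, 380, 720, 410, 0 → max 720
D regrets: 410, 190, 430, 120, 270 → max 430
Smallest max regret = 380 → A.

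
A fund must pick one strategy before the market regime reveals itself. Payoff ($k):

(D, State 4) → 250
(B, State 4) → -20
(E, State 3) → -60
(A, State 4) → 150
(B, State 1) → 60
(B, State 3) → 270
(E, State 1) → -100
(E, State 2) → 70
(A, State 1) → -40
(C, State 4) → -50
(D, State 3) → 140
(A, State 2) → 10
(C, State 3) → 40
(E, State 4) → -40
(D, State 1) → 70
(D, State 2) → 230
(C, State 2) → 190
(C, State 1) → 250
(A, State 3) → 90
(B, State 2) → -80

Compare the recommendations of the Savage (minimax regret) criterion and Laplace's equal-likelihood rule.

minimax regret → D; laplace → D (agree)

Column bests: State 1=250, State 2=230, State 3=270, State 4=250.
A regrets: 290, 220, 180, 100 → max 290
B regrets: 190, 310, 0, 270 → max 310
C regrets: 0, 40, 230, 300 → max 300
D regrets: 180, 0, 130, 0 → max 180
E regrets: 350, 160, 330, 290 → max 350
Smallest max regret = 180 → D.
Row averages: A=52.5, B=57.5, C=107.5, D=172.5, E=-32.5
Highest average = 172.5 → D.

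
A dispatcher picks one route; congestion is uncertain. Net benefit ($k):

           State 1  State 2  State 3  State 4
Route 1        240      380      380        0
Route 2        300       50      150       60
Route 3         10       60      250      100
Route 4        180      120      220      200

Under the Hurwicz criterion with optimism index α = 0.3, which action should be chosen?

Route 4

Route 1: 0.3·380 + 0.7·0 = 114
Route 2: 0.3·300 + 0.7·50 = 125
Route 3: 0.3·250 + 0.7·10 = 82
Route 4: 0.3·220 + 0.7·120 = 150
Highest Hurwicz score = 150 → Route 4.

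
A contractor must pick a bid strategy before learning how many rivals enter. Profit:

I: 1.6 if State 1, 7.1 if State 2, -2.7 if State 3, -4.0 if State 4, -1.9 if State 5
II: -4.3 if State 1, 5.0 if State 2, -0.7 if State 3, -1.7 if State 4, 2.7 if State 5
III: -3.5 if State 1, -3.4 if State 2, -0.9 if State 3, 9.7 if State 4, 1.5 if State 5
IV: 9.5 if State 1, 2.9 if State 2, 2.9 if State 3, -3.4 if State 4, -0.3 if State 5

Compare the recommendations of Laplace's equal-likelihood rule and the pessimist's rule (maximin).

Row averages: I=0.02, II=0.2, III=0.68, IV=2.32
Highest average = 2.32 → IV.
Row minima: I=-4.0, II=-4.3, III=-3.5, IV=-3.4
Best worst-case = -3.4 → IV.

laplace → IV; maximin → IV (agree)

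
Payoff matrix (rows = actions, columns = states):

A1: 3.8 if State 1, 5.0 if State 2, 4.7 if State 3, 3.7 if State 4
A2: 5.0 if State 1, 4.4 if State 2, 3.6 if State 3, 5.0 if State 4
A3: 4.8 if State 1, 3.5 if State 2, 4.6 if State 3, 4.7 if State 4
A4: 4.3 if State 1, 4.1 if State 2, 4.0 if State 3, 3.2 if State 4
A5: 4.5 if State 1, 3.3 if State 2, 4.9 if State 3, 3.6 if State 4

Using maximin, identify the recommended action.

A1

Row minima: A1=3.7, A2=3.6, A3=3.5, A4=3.2, A5=3.3
Best worst-case = 3.7 → A1.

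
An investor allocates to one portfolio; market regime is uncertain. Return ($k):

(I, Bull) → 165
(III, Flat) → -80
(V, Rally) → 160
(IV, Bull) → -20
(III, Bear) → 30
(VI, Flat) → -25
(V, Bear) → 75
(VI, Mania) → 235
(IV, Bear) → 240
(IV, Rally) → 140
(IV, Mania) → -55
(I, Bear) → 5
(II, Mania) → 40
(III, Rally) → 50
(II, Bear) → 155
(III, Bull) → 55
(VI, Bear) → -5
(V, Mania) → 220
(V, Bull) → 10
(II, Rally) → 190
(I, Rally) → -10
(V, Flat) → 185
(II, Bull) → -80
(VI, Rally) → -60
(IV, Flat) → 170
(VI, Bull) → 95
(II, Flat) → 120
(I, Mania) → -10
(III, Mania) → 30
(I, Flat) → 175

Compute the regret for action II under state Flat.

65

Best payoff under Flat is 185.
Regret = 185 − 120 = 65.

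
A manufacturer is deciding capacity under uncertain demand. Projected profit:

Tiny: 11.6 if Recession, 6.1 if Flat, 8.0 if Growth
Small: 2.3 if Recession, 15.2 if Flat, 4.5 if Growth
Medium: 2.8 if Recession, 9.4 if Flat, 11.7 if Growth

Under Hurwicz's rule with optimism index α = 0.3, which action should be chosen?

Tiny

Tiny: 0.3·11.6 + 0.7·6.1 = 7.75
Small: 0.3·15.2 + 0.7·2.3 = 6.17
Medium: 0.3·11.7 + 0.7·2.8 = 5.47
Highest Hurwicz score = 7.75 → Tiny.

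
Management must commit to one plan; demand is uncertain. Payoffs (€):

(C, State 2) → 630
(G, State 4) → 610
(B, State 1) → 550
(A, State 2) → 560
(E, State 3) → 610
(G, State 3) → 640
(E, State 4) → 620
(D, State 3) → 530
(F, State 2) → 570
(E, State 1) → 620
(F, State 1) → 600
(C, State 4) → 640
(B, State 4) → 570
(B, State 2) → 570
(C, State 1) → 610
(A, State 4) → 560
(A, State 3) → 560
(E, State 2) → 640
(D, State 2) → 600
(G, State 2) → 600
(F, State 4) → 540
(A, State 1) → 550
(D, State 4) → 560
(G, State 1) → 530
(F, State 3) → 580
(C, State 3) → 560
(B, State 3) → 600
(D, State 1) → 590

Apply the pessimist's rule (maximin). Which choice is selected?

E

Row minima: A=550, B=550, C=560, D=530, E=610, F=540, G=530
Best worst-case = 610 → E.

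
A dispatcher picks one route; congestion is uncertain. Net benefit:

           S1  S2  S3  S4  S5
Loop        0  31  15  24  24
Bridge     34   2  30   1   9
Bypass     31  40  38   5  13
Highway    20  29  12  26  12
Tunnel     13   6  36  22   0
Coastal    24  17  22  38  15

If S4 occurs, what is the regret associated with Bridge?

Best payoff under S4 is 38.
Regret = 38 − 1 = 37.

37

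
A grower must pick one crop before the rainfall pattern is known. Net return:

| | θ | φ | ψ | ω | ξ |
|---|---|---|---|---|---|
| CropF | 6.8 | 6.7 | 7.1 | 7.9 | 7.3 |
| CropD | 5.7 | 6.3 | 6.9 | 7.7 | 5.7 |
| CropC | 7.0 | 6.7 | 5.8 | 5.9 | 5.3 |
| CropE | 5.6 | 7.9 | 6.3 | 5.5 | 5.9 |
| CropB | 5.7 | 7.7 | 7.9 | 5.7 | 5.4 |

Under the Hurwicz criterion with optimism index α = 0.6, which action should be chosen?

CropF

CropF: 0.6·7.9 + 0.4·6.7 = 7.42
CropD: 0.6·7.7 + 0.4·5.7 = 6.9
CropC: 0.6·7.0 + 0.4·5.3 = 6.32
CropE: 0.6·7.9 + 0.4·5.5 = 6.94
CropB: 0.6·7.9 + 0.4·5.4 = 6.9
Highest Hurwicz score = 7.42 → CropF.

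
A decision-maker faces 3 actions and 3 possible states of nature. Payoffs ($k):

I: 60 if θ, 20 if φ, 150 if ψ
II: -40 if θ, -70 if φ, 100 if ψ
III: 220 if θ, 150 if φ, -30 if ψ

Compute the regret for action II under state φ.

220

Best payoff under φ is 150.
Regret = 150 − (-70) = 220.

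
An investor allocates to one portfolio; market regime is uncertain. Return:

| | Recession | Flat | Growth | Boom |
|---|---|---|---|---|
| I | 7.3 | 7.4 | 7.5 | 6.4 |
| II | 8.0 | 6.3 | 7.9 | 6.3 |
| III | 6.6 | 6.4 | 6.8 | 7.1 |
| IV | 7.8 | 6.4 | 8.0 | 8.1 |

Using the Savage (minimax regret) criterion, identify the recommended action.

Column bests: Recession=8.0, Flat=7.4, Growth=8.0, Boom=8.1.
I regrets: 0.7, 0.0, 0.5, 1.7 → max 1.7
II regrets: 0.0, 1.1, 0.1, 1.8 → max 1.8
III regrets: 1.4, 1.0, 1.2, 1.0 → max 1.4
IV regrets: 0.2, 1.0, 0.0, 0.0 → max 1.0
Smallest max regret = 1.0 → IV.

IV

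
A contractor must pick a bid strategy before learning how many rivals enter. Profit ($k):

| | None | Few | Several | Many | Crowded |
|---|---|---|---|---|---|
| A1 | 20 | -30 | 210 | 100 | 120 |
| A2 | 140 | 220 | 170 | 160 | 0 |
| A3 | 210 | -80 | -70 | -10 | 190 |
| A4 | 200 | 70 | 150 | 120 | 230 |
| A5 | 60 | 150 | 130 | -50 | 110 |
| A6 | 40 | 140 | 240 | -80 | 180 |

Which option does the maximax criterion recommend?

A6

Row maxima: A1=210, A2=220, A3=210, A4=230, A5=150, A6=240
Best best-case = 240 → A6.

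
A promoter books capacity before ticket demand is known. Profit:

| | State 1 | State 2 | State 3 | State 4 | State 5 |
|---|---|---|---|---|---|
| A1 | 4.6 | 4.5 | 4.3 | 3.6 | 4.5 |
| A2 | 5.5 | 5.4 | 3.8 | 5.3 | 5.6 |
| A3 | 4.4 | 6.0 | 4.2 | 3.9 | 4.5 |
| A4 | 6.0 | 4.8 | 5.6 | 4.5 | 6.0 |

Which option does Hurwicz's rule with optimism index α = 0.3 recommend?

A4

A1: 0.3·4.6 + 0.7·3.6 = 3.9
A2: 0.3·5.6 + 0.7·3.8 = 4.34
A3: 0.3·6.0 + 0.7·3.9 = 4.53
A4: 0.3·6.0 + 0.7·4.5 = 4.95
Highest Hurwicz score = 4.95 → A4.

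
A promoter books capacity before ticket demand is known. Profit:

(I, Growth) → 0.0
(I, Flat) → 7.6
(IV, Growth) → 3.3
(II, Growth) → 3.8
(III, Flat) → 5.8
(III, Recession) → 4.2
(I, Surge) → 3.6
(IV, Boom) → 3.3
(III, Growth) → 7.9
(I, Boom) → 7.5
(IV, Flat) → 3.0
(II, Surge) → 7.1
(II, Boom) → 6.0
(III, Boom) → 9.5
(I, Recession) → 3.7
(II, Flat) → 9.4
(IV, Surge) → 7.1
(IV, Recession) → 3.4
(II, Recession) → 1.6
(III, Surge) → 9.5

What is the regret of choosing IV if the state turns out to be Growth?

Best payoff under Growth is 7.9.
Regret = 7.9 − 3.3 = 4.6.

4.6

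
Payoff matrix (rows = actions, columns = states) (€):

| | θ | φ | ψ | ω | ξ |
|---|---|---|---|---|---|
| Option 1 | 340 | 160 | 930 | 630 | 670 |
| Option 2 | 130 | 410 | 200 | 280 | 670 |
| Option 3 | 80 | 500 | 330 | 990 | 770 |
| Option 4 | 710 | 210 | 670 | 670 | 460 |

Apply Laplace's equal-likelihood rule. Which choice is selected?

Option 1

Row averages: Option 1=546, Option 2=338, Option 3=534, Option 4=544
Highest average = 546 → Option 1.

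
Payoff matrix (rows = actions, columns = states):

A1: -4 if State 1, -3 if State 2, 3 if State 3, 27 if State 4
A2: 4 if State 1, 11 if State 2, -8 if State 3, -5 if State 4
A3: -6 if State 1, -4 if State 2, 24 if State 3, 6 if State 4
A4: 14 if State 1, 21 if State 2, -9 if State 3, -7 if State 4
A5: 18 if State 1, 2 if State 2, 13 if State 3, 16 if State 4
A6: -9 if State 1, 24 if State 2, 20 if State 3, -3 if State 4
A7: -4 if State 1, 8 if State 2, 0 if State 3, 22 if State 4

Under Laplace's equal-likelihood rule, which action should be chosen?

A5

Row averages: A1=5.75, A2=0.5, A3=5, A4=4.75, A5=12.25, A6=8, A7=6.5
Highest average = 12.25 → A5.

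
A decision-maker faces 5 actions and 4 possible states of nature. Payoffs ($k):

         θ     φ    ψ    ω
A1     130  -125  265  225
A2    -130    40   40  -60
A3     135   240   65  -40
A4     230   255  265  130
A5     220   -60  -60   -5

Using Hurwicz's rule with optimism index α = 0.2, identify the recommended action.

A1: 0.2·265 + 0.8·(-125) = -47
A2: 0.2·40 + 0.8·(-130) = -96
A3: 0.2·240 + 0.8·(-40) = 16
A4: 0.2·265 + 0.8·130 = 157
A5: 0.2·220 + 0.8·(-60) = -4
Highest Hurwicz score = 157 → A4.

A4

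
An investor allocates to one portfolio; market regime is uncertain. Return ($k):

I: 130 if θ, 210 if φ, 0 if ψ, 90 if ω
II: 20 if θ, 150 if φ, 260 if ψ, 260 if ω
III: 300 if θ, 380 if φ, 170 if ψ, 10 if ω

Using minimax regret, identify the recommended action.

Column bests: θ=300, φ=380, ψ=260, ω=260.
I regrets: 170, 170, 260, 170 → max 260
II regrets: 280, 230, 0, 0 → max 280
III regrets: 0, 0, 90, 250 → max 250
Smallest max regret = 250 → III.

III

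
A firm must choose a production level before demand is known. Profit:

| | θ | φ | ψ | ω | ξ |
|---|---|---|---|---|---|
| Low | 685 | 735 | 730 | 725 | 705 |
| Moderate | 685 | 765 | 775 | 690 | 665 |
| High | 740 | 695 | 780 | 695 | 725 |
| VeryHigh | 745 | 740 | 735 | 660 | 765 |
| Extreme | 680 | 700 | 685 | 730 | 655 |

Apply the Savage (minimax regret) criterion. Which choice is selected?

Column bests: θ=745, φ=765, ψ=780, ω=730, ξ=765.
Low regrets: 60, 30, 50, 5, 60 → max 60
Moderate regrets: 60, 0, 5, 40, 100 → max 100
High regrets: 5, 70, 0, 35, 40 → max 70
VeryHigh regrets: 0, 25, 45, 70, 0 → max 70
Extreme regrets: 65, 65, 95, 0, 110 → max 110
Smallest max regret = 60 → Low.

Low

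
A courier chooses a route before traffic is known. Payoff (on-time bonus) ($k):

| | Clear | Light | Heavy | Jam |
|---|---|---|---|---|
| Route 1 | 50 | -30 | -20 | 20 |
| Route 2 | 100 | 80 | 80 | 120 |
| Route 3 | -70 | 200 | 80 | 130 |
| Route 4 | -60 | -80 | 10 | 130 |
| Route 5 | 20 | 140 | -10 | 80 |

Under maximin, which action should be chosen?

Row minima: Route 1=-30, Route 2=80, Route 3=-70, Route 4=-80, Route 5=-10
Best worst-case = 80 → Route 2.

Route 2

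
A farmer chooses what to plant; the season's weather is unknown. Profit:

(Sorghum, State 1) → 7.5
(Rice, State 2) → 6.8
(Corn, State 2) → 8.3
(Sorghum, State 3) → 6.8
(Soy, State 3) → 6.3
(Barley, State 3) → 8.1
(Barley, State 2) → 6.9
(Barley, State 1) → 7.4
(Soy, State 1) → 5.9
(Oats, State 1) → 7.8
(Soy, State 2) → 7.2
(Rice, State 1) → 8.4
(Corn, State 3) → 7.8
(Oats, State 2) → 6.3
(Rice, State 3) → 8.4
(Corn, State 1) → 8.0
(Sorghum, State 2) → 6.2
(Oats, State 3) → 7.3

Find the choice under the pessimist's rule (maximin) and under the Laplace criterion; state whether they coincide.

Row minima: Sorghum=6.2, Rice=6.8, Corn=7.8, Barley=6.9, Oats=6.3, Soy=5.9
Best worst-case = 7.8 → Corn.
Row averages: Sorghum=41/6, Rice=118/15, Corn=241/30, Barley=112/15, Oats=107/15, Soy=97/15
Highest average = 241/30 → Corn.

maximin → Corn; laplace → Corn (agree)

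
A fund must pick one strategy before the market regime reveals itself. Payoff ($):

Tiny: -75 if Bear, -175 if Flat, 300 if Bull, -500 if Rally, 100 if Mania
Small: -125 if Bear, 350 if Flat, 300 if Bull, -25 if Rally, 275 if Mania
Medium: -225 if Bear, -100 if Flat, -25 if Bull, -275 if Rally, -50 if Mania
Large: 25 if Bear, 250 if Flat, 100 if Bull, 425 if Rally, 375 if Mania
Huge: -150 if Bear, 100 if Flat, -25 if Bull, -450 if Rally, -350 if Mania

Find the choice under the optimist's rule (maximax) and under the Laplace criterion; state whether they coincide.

maximax → Large; laplace → Large (agree)

Row maxima: Tiny=300, Small=350, Medium=-25, Large=425, Huge=100
Best best-case = 425 → Large.
Row averages: Tiny=-70, Small=155, Medium=-135, Large=235, Huge=-175
Highest average = 235 → Large.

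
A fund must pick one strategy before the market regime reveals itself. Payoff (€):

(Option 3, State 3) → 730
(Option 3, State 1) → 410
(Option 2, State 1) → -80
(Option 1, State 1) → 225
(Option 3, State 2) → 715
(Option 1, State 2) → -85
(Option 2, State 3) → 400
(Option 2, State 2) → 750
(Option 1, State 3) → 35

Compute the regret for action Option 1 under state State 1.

185

Best payoff under State 1 is 410.
Regret = 410 − 225 = 185.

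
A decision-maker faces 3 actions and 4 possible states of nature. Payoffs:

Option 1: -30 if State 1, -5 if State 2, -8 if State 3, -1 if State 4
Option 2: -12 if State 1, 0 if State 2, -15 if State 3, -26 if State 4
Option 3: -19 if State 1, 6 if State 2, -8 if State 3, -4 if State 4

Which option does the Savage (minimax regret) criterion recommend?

Option 3

Column bests: State 1=-12, State 2=6, State 3=-8, State 4=-1.
Option 1 regrets: 18, 11, 0, 0 → max 18
Option 2 regrets: 0, 6, 7, 25 → max 25
Option 3 regrets: 7, 0, 0, 3 → max 7
Smallest max regret = 7 → Option 3.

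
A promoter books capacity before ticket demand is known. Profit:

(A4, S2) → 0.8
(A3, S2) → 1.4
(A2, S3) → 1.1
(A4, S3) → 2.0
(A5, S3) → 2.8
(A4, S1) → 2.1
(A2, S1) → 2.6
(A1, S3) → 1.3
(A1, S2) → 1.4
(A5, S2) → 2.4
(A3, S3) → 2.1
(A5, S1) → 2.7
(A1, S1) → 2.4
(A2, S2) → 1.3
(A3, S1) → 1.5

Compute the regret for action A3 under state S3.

Best payoff under S3 is 2.8.
Regret = 2.8 − 2.1 = 0.7.

0.7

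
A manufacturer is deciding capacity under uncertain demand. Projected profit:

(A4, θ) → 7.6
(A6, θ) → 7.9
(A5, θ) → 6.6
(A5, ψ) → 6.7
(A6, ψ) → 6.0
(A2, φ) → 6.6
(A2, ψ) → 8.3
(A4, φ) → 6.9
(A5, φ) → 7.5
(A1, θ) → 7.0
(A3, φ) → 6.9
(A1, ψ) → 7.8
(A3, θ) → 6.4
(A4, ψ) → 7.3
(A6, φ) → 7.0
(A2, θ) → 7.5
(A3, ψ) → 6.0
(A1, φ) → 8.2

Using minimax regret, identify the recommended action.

Column bests: θ=7.9, φ=8.2, ψ=8.3.
A1 regrets: 0.9, 0.0, 0.5 → max 0.9
A2 regrets: 0.4, 1.6, 0.0 → max 1.6
A3 regrets: 1.5, 1.3, 2.3 → max 2.3
A4 regrets: 0.3, 1.3, 1.0 → max 1.3
A5 regrets: 1.3, 0.7, 1.6 → max 1.6
A6 regrets: 0.0, 1.2, 2.3 → max 2.3
Smallest max regret = 0.9 → A1.

A1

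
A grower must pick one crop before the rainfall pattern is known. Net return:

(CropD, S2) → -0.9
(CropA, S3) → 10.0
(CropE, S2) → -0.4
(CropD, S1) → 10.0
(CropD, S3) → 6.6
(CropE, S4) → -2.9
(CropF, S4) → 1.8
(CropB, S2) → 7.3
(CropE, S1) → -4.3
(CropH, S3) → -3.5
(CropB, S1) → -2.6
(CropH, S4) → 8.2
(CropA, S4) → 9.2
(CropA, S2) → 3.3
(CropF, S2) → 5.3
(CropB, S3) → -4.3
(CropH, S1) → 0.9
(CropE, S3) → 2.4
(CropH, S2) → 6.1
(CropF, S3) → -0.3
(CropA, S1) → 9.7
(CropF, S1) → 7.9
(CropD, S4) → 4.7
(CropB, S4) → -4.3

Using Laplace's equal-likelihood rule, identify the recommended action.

CropA

Row averages: CropB=-0.975, CropD=5.1, CropE=-1.3, CropF=3.675, CropH=2.925, CropA=8.05
Highest average = 8.05 → CropA.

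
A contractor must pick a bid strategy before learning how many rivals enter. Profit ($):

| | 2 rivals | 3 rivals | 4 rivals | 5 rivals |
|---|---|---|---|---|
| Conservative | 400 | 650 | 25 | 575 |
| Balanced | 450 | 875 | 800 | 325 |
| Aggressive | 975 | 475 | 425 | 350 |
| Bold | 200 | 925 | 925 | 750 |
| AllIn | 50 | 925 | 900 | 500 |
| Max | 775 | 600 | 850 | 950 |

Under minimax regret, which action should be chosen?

Column bests: 2 rivals=975, 3 rivals=925, 4 rivals=925, 5 rivals=950.
Conservative regrets: 575, 275, 900, 375 → max 900
Balanced regrets: 525, 50, 125, 625 → max 625
Aggressive regrets: 0, 450, 500, 600 → max 600
Bold regrets: 775, 0, 0, 200 → max 775
AllIn regrets: 925, 0, 25, 450 → max 925
Max regrets: 200, 325, 75, 0 → max 325
Smallest max regret = 325 → Max.

Max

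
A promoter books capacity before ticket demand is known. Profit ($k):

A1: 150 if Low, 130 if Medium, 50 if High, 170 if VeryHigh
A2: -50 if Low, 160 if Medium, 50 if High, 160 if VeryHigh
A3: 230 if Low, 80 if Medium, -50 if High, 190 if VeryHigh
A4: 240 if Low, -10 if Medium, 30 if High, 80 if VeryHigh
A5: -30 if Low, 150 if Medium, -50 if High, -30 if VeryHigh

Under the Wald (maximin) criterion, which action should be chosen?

A1

Row minima: A1=50, A2=-50, A3=-50, A4=-10, A5=-50
Best worst-case = 50 → A1.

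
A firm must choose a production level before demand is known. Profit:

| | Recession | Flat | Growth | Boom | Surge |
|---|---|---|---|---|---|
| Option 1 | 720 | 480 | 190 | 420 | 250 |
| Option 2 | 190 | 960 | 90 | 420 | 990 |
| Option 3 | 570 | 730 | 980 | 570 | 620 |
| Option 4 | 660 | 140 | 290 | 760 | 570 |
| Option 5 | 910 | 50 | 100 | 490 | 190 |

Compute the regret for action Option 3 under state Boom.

190

Best payoff under Boom is 760.
Regret = 760 − 570 = 190.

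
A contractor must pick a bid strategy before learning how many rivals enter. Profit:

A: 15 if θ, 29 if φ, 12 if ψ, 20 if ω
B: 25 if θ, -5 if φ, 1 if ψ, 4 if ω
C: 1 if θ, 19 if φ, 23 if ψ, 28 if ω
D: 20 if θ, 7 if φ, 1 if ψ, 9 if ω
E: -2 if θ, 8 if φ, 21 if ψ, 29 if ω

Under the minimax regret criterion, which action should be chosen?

Column bests: θ=25, φ=29, ψ=23, ω=29.
A regrets: 10, 0, 11, 9 → max 11
B regrets: 0, 34, 22, 25 → max 34
C regrets: 24, 10, 0, 1 → max 24
D regrets: 5, 22, 22, 20 → max 22
E regrets: 27, 21, 2, 0 → max 27
Smallest max regret = 11 → A.

A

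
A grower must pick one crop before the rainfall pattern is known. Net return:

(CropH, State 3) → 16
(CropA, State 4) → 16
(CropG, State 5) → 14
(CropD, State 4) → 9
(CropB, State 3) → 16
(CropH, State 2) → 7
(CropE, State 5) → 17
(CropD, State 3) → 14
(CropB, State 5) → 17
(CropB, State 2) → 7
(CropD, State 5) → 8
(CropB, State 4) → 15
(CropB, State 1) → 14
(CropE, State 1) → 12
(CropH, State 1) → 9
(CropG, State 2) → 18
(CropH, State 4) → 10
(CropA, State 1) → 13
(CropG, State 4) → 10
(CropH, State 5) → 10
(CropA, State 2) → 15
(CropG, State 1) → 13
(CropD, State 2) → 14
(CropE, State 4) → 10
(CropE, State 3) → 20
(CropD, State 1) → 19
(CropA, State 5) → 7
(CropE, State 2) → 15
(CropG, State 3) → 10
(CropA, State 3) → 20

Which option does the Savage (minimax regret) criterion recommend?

Column bests: State 1=19, State 2=18, State 3=20, State 4=16, State 5=17.
CropH regrets: 10, 11, 4, 6, 7 → max 11
CropE regrets: 7, 3, 0, 6, 0 → max 7
CropG regrets: 6, 0, 10, 6, 3 → max 10
CropB regrets: 5, 11, 4, 1, 0 → max 11
CropD regrets: 0, 4, 6, 7, 9 → max 9
CropA regrets: 6, 3, 0, 0, 10 → max 10
Smallest max regret = 7 → CropE.

CropE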